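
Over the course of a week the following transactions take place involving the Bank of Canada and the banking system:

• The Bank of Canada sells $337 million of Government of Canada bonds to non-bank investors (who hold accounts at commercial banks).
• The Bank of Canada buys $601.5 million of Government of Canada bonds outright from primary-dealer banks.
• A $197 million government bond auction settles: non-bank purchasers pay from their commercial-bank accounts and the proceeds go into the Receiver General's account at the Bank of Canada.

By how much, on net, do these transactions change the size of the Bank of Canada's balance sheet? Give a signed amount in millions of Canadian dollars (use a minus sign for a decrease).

Bank of Canada balance sheet:
  Assets:      Securities +$264.5M
  Liabilities: Bank reserves +$67.5M, Government deposits +$197M
Commercial banking system:
  Assets:      Reserves at CB +$67.5M, Securities −$601.5M
  Liabilities: Checkable deposits −$534M
Change in total Bank of Canada assets = +$264.5 million.

+$264.5 million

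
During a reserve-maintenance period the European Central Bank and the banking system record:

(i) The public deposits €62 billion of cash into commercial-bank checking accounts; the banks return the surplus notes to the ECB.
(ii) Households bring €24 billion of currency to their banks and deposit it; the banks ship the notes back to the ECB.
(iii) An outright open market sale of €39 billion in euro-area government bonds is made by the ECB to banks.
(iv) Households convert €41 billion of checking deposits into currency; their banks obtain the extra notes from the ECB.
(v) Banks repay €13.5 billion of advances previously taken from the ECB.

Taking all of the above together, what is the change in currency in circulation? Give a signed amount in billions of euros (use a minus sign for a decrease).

-€45 billion

Currency deposit €62 billion: notes return to the central bank → −€62B.
Currency deposit €24 billion: notes return to the central bank → −€24B.
OMO sale (to banks) €39 billion: no currency enters or leaves circulation → 0.
Currency withdrawal €41 billion: notes leave the central bank → +€41B.
Discount-window repayment €13.5 billion: no currency enters or leaves circulation → 0.
Net: −62 − 24 + 0 + 41 + 0 = -€45 billion.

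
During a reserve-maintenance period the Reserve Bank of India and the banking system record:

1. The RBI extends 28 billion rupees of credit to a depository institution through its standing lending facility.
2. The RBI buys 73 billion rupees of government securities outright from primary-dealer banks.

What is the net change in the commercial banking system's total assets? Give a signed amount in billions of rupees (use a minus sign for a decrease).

+28 billion

Discount-window loan 28 billion rupees: bank balance sheets expand → +28B.
OMO purchase (from banks) 73 billion rupees: just an asset swap on bank balance sheets → 0.
Net: 28 + 0 = +28 billion.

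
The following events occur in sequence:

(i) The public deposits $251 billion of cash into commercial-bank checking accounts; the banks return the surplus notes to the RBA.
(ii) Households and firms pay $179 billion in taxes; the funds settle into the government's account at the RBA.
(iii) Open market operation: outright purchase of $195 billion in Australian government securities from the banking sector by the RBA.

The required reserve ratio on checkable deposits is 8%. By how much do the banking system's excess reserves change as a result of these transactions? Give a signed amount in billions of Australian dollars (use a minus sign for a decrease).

+$261.24 billion

Currency deposit $251 billion: reserves +$251B, deposits +$251B.
Government account inflow $179 billion: reserves −$179B, deposits −$179B.
OMO purchase (from banks) $195 billion: reserves +$195B, deposits 0.
Totals: Δreserves = +$267B, Δdeposits = +$72B.
Δrequired reserves = 8% × +$72B = +$5.76B.
Δexcess reserves = Δreserves − Δrequired = +$267B − (+$5.76B) = +$261.24 billion.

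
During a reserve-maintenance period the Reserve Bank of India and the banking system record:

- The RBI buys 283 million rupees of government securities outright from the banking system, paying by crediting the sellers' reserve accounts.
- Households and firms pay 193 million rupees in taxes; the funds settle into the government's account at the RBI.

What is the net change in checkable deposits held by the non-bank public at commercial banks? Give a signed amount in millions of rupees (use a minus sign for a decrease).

OMO purchase (from banks) 283 million rupees: the counterparty is a bank, so public deposits are unchanged → 0.
Government account inflow 193 million rupees: non-bank counterparties' bank balances fall → −193M.
Net: 0 − 193 = -193 million.

-193 million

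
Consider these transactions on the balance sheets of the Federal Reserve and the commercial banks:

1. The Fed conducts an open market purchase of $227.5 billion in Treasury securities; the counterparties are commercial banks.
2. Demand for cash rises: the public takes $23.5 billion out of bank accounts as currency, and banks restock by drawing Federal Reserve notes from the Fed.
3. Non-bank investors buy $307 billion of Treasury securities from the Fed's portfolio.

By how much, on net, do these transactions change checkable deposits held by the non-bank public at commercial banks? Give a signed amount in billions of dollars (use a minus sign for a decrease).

-$330.5 billion

OMO purchase (from banks) $227.5 billion: the counterparty is a bank, so public deposits are unchanged → 0.
Currency withdrawal $23.5 billion: non-bank counterparties' bank balances fall → −$23.5B.
Asset sale (to non-banks) $307 billion: non-bank counterparties' bank balances fall → −$307B.
Net: 0 − 23.5 − 307 = -$330.5 billion.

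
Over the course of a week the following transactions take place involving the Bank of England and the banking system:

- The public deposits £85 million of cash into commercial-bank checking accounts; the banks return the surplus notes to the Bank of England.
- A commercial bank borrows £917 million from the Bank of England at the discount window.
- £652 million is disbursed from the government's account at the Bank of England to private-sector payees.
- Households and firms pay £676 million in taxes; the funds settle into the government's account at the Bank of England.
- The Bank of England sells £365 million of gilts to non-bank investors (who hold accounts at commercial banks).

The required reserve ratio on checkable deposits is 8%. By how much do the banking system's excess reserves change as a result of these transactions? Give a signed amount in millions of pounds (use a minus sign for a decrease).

Currency deposit £85 million: reserves +£85M, deposits +£85M.
Discount-window loan £917 million: reserves +£917M, deposits 0.
Government spending £652 million: reserves +£652M, deposits +£652M.
Government account inflow £676 million: reserves −£676M, deposits −£676M.
Asset sale (to non-banks) £365 million: reserves −£365M, deposits −£365M.
Totals: Δreserves = +£613M, Δdeposits = −£304M.
Δrequired reserves = 8% × −£304M = −£24.32M.
Δexcess reserves = Δreserves − Δrequired = +£613M − (−£24.32M) = +£637.32 million.

+£637.32 million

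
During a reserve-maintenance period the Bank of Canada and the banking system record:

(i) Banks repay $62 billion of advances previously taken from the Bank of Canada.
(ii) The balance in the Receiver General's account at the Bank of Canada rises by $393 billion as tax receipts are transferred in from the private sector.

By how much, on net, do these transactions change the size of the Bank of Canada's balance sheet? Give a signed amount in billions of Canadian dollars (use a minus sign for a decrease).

-$62 billion

Bank of Canada balance sheet:
  Assets:      Loans to banks −$62B
  Liabilities: Bank reserves −$455B, Government deposits +$393B
Commercial banking system:
  Assets:      Reserves at CB −$455B
  Liabilities: Checkable deposits −$393B, Borrowings from CB −$62B
Change in total Bank of Canada assets = -$62 billion.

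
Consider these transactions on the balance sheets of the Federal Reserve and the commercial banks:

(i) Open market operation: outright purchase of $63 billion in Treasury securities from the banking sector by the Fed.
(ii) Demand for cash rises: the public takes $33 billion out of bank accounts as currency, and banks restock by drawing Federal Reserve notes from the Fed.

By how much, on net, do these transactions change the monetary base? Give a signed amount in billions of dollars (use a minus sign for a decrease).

OMO purchase (from banks) $63 billion: Fed balance sheet expands → +$63B.
Currency withdrawal $33 billion: just a shift between currency and reserves — both are base money → 0.
Net: 63 + 0 = +$63 billion.

+$63 billion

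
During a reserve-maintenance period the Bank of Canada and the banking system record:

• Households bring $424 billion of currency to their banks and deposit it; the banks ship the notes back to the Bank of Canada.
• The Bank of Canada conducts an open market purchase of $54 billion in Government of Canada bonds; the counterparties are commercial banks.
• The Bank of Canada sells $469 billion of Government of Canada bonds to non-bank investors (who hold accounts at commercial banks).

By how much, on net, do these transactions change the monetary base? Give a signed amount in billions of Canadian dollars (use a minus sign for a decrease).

-$415 billion

Bank of Canada balance sheet:
  Assets:      Securities −$415B
  Liabilities: Bank reserves +$9B, Currency in circulation −$424B
Monetary base = currency + reserves: −$424B + (+$9B) = -$415 billion.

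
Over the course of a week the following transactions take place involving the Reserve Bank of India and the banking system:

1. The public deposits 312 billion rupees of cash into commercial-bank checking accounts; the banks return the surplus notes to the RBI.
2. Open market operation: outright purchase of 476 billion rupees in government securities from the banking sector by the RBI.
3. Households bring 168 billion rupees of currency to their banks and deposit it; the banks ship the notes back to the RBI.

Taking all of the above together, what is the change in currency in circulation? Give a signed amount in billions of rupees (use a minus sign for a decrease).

-480 billion

RBI balance sheet:
  Assets:      Securities +476B
  Liabilities: Bank reserves +956B, Currency in circulation −480B
So the change in currency in circulation is -480 billion.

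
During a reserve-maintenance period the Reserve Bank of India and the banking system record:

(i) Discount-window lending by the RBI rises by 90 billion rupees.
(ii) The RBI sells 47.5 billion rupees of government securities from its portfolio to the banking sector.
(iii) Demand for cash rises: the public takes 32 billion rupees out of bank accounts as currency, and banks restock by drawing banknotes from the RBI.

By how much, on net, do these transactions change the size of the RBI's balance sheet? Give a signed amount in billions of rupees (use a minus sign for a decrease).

Discount-window loan 90 billion rupees: an RBI asset is acquired → +90B.
OMO sale (to banks) 47.5 billion rupees: an RBI asset is shed → −47.5B.
Currency withdrawal 32 billion rupees: only the composition of liabilities changes → 0.
Net: 90 − 47.5 + 0 = +42.5 billion.

+42.5 billion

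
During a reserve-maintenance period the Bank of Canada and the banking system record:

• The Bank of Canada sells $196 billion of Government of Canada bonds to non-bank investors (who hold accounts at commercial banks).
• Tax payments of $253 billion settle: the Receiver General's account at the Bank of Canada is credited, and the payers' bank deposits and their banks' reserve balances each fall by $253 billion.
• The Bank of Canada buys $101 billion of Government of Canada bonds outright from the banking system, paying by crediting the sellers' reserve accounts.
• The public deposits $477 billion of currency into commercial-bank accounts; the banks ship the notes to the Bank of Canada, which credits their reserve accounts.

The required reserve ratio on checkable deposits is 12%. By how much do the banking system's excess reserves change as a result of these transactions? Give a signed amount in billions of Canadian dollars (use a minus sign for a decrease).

+$125.64 billion

Asset sale (to non-banks) $196 billion: reserves −$196B, deposits −$196B.
Government account inflow $253 billion: reserves −$253B, deposits −$253B.
OMO purchase (from banks) $101 billion: reserves +$101B, deposits 0.
Currency deposit $477 billion: reserves +$477B, deposits +$477B.
Totals: Δreserves = +$129B, Δdeposits = +$28B.
Δrequired reserves = 12% × +$28B = +$3.36B.
Δexcess reserves = Δreserves − Δrequired = +$129B − (+$3.36B) = +$125.64 billion.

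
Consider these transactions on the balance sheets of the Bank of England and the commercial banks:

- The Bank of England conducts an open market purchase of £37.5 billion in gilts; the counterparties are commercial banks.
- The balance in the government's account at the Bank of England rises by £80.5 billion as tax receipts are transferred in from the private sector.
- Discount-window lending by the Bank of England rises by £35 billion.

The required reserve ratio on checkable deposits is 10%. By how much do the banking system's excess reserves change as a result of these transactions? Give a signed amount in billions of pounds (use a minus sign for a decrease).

OMO purchase (from banks) £37.5 billion: reserves +£37.5B, deposits 0.
Government account inflow £80.5 billion: reserves −£80.5B, deposits −£80.5B.
Discount-window loan £35 billion: reserves +£35B, deposits 0.
Totals: Δreserves = −£8B, Δdeposits = −£80.5B.
Δrequired reserves = 10% × −£80.5B = −£8.05B.
Δexcess reserves = Δreserves − Δrequired = −£8B − (−£8.05B) = +£0.05 billion.

+£0.05 billion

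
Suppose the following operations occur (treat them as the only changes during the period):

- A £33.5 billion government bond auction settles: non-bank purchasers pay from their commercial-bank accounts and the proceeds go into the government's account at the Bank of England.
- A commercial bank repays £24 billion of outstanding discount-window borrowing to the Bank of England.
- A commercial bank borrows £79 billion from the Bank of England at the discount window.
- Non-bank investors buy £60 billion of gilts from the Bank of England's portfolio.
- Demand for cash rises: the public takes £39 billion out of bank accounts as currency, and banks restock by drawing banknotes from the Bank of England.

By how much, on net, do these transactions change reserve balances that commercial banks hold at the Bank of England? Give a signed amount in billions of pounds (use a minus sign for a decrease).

Government account inflow £33.5 billion: funds move from bank reserves into the government account → −£33.5B.
Discount-window repayment £24 billion: repayment is debited from reserves → −£24B.
Discount-window loan £79 billion: the loan is credited to the bank's reserve account → +£79B.
Asset sale (to non-banks) £60 billion: the non-bank buyers' banks settle from reserves → −£60B.
Currency withdrawal £39 billion: banks swap reserves for currency → −£39B.
Net: −33.5 − 24 + 79 − 60 − 39 = -£77.5 billion.

-£77.5 billion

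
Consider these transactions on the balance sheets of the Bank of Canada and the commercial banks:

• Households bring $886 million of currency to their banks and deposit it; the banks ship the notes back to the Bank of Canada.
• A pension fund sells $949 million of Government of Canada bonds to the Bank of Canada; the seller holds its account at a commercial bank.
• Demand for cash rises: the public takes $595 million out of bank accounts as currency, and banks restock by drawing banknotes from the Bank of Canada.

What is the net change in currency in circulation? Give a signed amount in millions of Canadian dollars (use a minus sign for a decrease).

Currency deposit $886 million: notes return to the central bank → −$886M.
Asset purchase (from non-banks) $949 million: no currency enters or leaves circulation → 0.
Currency withdrawal $595 million: notes leave the central bank → +$595M.
Net: −886 + 0 + 595 = -$291 million.

-$291 million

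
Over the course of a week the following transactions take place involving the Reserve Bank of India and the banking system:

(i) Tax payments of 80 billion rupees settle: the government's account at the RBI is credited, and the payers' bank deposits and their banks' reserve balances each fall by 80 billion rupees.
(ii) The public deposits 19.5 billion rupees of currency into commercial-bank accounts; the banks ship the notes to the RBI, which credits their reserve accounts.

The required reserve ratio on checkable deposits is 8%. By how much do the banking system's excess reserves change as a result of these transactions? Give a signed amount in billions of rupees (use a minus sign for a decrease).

Government account inflow 80 billion rupees: reserves −80B, deposits −80B.
Currency deposit 19.5 billion rupees: reserves +19.5B, deposits +19.5B.
Totals: Δreserves = −60.5B, Δdeposits = −60.5B.
Δrequired reserves = 8% × −60.5B = −4.84B.
Δexcess reserves = Δreserves − Δrequired = −60.5B − (−4.84B) = -55.66 billion.

-55.66 billion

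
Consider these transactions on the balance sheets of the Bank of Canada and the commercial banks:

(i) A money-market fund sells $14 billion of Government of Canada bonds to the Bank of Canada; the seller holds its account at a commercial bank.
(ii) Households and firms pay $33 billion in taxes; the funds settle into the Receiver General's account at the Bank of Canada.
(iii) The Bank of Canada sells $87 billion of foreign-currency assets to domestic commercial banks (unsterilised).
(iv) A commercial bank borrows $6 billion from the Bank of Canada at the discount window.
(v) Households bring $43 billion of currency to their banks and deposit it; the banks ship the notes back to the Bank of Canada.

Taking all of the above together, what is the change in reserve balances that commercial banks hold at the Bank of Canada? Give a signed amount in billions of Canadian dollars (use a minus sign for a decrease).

Asset purchase (from non-banks) $14 billion: the Bank of Canada pays by crediting reserve accounts → +$14B.
Government account inflow $33 billion: funds move from bank reserves into the government account → −$33B.
FX sale $87 billion: the buying banks pay out of their reserve balances → −$87B.
Discount-window loan $6 billion: the loan is credited to the bank's reserve account → +$6B.
Currency deposit $43 billion: returned notes are swapped for reserve credit → +$43B.
Net: 14 − 33 − 87 + 6 + 43 = -$57 billion.

-$57 billion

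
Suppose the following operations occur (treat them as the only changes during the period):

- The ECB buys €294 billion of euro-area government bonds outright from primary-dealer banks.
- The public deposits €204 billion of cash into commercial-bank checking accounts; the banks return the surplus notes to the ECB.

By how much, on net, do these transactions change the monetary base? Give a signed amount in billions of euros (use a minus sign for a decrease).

+€294 billion

ECB balance sheet:
  Assets:      Securities +€294B
  Liabilities: Bank reserves +€498B, Currency in circulation −€204B
Monetary base = currency + reserves: −€204B + (+€498B) = +€294 billion.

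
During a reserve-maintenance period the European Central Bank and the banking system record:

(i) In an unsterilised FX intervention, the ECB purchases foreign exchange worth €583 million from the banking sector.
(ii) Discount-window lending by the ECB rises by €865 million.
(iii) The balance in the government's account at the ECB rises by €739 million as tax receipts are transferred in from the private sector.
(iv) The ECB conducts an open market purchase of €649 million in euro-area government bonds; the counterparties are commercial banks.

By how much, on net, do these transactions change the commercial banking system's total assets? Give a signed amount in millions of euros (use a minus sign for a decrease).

ECB balance sheet:
  Assets:      Securities +€649M, Loans to banks +€865M, Foreign assets +€583M
  Liabilities: Bank reserves +€1358M, Government deposits +€739M
Commercial banking system:
  Assets:      Reserves at CB +€1358M, Securities −€649M, Foreign assets −€583M
  Liabilities: Checkable deposits −€739M, Borrowings from CB +€865M
Change in total bank assets = +€126 million.

+€126 million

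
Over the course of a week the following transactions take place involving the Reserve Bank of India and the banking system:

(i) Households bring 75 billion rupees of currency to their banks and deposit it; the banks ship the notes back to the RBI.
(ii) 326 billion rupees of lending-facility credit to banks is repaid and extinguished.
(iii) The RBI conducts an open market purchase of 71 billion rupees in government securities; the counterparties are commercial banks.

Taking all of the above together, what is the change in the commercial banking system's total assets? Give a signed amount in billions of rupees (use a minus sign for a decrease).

-251 billion

RBI balance sheet:
  Assets:      Securities +71B, Loans to banks −326B
  Liabilities: Bank reserves −180B, Currency in circulation −75B
Commercial banking system:
  Assets:      Reserves at CB −180B, Securities −71B
  Liabilities: Checkable deposits +75B, Borrowings from CB −326B
Change in total bank assets = -251 billion.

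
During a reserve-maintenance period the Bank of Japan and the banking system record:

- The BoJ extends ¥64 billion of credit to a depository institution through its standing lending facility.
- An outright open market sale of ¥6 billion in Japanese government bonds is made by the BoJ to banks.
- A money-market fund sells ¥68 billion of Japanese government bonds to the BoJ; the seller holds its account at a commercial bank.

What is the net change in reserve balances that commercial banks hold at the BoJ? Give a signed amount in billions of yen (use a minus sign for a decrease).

+¥126 billion

BoJ balance sheet:
  Assets:      Securities +¥62B, Loans to banks +¥64B
  Liabilities: Bank reserves +¥126B
So the change in reserve balances that commercial banks hold at the BoJ is +¥126 billion.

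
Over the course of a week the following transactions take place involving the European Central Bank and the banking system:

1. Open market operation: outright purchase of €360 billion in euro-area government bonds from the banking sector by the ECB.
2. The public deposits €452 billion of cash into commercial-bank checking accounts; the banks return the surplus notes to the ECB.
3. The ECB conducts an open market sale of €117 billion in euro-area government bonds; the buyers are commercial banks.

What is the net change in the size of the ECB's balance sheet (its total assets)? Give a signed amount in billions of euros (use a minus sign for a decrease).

+€243 billion

ECB balance sheet:
  Assets:      Securities +€243B
  Liabilities: Bank reserves +€695B, Currency in circulation −€452B
Commercial banking system:
  Assets:      Reserves at CB +€695B, Securities −€243B
  Liabilities: Checkable deposits +€452B
Change in total ECB assets = +€243 billion.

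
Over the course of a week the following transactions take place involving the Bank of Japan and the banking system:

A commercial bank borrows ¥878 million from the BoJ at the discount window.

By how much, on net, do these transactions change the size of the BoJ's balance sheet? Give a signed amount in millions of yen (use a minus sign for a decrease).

Discount-window loan ¥878 million: a BoJ asset is acquired → +¥878M.

+¥878 million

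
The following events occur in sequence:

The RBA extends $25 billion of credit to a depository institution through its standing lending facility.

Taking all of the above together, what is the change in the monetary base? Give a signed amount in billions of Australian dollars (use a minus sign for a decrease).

+$25 billion

Discount-window loan $25 billion: RBA balance sheet expands → +$25B.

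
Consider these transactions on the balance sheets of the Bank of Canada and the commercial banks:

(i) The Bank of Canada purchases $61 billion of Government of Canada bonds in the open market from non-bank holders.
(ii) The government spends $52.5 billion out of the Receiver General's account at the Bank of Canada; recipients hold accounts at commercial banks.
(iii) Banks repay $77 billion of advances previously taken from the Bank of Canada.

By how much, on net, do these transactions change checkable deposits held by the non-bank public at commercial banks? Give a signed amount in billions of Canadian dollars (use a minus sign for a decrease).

Bank of Canada balance sheet:
  Assets:      Securities +$61B, Loans to banks −$77B
  Liabilities: Bank reserves +$36.5B, Government deposits −$52.5B
Commercial banking system:
  Assets:      Reserves at CB +$36.5B
  Liabilities: Checkable deposits +$113.5B, Borrowings from CB −$77B
So the change in checkable deposits held by the non-bank public at commercial banks is +$113.5 billion.

+$113.5 billion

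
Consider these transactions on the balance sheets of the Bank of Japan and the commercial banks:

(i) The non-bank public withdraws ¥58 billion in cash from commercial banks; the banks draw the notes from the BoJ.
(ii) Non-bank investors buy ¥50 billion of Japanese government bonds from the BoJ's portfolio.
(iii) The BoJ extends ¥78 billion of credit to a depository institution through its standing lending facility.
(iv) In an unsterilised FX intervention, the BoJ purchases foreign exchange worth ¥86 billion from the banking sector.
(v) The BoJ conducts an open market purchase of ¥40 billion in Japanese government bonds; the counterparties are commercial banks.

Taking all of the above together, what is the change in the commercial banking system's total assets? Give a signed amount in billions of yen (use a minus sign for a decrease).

-¥30 billion

BoJ balance sheet:
  Assets:      Securities −¥10B, Loans to banks +¥78B, Foreign assets +¥86B
  Liabilities: Bank reserves +¥96B, Currency in circulation +¥58B
Commercial banking system:
  Assets:      Reserves at CB +¥96B, Securities −¥40B, Foreign assets −¥86B
  Liabilities: Checkable deposits −¥108B, Borrowings from CB +¥78B
Change in total bank assets = -¥30 billion.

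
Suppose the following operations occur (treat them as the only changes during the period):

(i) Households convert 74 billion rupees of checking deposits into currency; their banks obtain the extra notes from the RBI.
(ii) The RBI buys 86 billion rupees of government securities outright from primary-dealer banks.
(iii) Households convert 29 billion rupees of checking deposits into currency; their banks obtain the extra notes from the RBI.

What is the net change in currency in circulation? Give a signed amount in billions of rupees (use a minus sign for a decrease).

RBI balance sheet:
  Assets:      Securities +86B
  Liabilities: Bank reserves −17B, Currency in circulation +103B
Commercial banking system:
  Assets:      Reserves at CB −17B, Securities −86B
  Liabilities: Checkable deposits −103B
So the change in currency in circulation is +103 billion.

+103 billion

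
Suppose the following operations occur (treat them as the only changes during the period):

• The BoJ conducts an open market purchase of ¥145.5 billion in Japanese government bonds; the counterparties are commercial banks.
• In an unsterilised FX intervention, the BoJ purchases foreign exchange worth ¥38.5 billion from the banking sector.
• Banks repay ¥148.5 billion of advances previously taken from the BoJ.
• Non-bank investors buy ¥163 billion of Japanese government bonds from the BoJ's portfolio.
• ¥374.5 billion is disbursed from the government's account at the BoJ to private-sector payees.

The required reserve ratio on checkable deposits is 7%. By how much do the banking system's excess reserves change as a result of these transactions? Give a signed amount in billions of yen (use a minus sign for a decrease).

+¥232.195 billion

OMO purchase (from banks) ¥145.5 billion: reserves +¥145.5B, deposits 0.
FX purchase ¥38.5 billion: reserves +¥38.5B, deposits 0.
Discount-window repayment ¥148.5 billion: reserves −¥148.5B, deposits 0.
Asset sale (to non-banks) ¥163 billion: reserves −¥163B, deposits −¥163B.
Government spending ¥374.5 billion: reserves +¥374.5B, deposits +¥374.5B.
Totals: Δreserves = +¥247B, Δdeposits = +¥211.5B.
Δrequired reserves = 7% × +¥211.5B = +¥14.805B.
Δexcess reserves = Δreserves − Δrequired = +¥247B − (+¥14.805B) = +¥232.195 billion.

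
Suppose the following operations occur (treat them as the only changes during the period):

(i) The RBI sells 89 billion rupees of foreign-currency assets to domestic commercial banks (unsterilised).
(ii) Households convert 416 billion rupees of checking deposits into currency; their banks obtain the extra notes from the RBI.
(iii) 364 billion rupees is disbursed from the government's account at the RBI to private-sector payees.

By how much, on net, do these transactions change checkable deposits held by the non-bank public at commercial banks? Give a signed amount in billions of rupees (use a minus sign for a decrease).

RBI balance sheet:
  Assets:      Foreign assets −89B
  Liabilities: Bank reserves −141B, Currency in circulation +416B, Government deposits −364B
Commercial banking system:
  Assets:      Reserves at CB −141B, Foreign assets +89B
  Liabilities: Checkable deposits −52B
So the change in checkable deposits held by the non-bank public at commercial banks is -52 billion.

-52 billion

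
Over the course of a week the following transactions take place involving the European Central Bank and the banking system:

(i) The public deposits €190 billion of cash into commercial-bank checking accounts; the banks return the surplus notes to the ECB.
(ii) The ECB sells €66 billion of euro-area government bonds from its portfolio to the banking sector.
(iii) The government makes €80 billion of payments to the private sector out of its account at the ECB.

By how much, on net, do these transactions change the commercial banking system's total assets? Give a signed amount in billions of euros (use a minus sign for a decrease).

ECB balance sheet:
  Assets:      Securities −€66B
  Liabilities: Bank reserves +€204B, Currency in circulation −€190B, Government deposits −€80B
Commercial banking system:
  Assets:      Reserves at CB +€204B, Securities +€66B
  Liabilities: Checkable deposits +€270B
Change in total bank assets = +€270 billion.

+€270 billion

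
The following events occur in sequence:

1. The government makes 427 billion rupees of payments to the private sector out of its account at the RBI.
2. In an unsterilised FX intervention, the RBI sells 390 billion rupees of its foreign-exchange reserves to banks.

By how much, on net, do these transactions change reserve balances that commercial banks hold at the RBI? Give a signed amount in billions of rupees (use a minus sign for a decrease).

RBI balance sheet:
  Assets:      Foreign assets −390B
  Liabilities: Bank reserves +37B, Government deposits −427B
So the change in reserve balances that commercial banks hold at the RBI is +37 billion.

+37 billion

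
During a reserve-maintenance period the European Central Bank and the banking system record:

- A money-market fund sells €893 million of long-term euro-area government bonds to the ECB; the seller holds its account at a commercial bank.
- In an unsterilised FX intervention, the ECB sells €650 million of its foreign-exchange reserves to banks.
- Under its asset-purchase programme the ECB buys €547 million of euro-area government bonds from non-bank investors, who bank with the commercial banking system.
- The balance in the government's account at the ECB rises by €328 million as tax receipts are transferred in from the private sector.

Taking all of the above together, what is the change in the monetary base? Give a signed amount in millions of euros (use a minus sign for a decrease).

+€462 million

ECB balance sheet:
  Assets:      Securities +€1440M, Foreign assets −€650M
  Liabilities: Bank reserves +€462M, Government deposits +€328M
Commercial banking system:
  Assets:      Reserves at CB +€462M, Foreign assets +€650M
  Liabilities: Checkable deposits +€1112M
Monetary base = currency + reserves: 0 + (+€462M) = +€462 million.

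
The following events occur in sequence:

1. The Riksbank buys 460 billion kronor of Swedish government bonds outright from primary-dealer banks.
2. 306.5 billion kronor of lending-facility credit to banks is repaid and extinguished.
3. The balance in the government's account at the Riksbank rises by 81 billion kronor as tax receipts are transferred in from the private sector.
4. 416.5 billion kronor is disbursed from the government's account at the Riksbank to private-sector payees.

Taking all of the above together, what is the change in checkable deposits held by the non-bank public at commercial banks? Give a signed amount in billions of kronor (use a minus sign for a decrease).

+335.5 billion

Riksbank balance sheet:
  Assets:      Securities +460B, Loans to banks −306.5B
  Liabilities: Bank reserves +489B, Government deposits −335.5B
Commercial banking system:
  Assets:      Reserves at CB +489B, Securities −460B
  Liabilities: Checkable deposits +335.5B, Borrowings from CB −306.5B
So the change in checkable deposits held by the non-bank public at commercial banks is +335.5 billion.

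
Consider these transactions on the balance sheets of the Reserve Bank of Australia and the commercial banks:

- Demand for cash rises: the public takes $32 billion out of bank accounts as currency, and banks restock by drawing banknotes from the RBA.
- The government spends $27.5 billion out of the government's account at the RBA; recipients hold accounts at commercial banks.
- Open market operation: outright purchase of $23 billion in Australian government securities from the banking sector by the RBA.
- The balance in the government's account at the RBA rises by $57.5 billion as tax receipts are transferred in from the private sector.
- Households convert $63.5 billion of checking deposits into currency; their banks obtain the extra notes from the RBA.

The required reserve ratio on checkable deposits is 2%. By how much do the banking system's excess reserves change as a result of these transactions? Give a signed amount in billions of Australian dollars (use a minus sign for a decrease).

Currency withdrawal $32 billion: reserves −$32B, deposits −$32B.
Government spending $27.5 billion: reserves +$27.5B, deposits +$27.5B.
OMO purchase (from banks) $23 billion: reserves +$23B, deposits 0.
Government account inflow $57.5 billion: reserves −$57.5B, deposits −$57.5B.
Currency withdrawal $63.5 billion: reserves −$63.5B, deposits −$63.5B.
Totals: Δreserves = −$102.5B, Δdeposits = −$125.5B.
Δrequired reserves = 2% × −$125.5B = −$2.51B.
Δexcess reserves = Δreserves − Δrequired = −$102.5B − (−$2.51B) = -$99.99 billion.

-$99.99 billion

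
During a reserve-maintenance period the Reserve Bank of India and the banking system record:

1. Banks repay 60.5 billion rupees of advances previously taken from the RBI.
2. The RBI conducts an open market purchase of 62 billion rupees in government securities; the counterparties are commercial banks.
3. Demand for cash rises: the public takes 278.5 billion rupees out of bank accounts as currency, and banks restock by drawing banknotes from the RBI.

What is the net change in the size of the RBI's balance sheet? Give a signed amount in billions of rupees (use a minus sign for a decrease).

Discount-window repayment 60.5 billion rupees: an RBI asset is shed → −60.5B.
OMO purchase (from banks) 62 billion rupees: an RBI asset is acquired → +62B.
Currency withdrawal 278.5 billion rupees: only the composition of liabilities changes → 0.
Net: −60.5 + 62 + 0 = +1.5 billion.

+1.5 billion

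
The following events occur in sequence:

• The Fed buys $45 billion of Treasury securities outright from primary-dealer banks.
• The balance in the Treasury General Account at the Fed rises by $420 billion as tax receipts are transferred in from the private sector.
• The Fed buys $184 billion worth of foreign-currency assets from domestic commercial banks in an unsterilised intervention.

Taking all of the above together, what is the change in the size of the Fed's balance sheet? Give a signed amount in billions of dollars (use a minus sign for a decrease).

OMO purchase (from banks) $45 billion: a Fed asset is acquired → +$45B.
Government account inflow $420 billion: only the composition of liabilities changes → 0.
FX purchase $184 billion: a Fed asset is acquired → +$184B.
Net: 45 + 0 + 184 = +$229 billion.

+$229 billion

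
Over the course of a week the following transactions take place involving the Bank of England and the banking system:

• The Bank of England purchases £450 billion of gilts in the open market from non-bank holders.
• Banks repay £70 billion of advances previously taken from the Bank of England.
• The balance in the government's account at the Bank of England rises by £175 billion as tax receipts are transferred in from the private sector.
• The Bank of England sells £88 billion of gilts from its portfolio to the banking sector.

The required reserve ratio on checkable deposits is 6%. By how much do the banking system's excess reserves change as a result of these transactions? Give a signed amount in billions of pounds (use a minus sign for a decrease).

+£100.5 billion

Asset purchase (from non-banks) £450 billion: reserves +£450B, deposits +£450B.
Discount-window repayment £70 billion: reserves −£70B, deposits 0.
Government account inflow £175 billion: reserves −£175B, deposits −£175B.
OMO sale (to banks) £88 billion: reserves −£88B, deposits 0.
Totals: Δreserves = +£117B, Δdeposits = +£275B.
Δrequired reserves = 6% × +£275B = +£16.5B.
Δexcess reserves = Δreserves − Δrequired = +£117B − (+£16.5B) = +£100.5 billion.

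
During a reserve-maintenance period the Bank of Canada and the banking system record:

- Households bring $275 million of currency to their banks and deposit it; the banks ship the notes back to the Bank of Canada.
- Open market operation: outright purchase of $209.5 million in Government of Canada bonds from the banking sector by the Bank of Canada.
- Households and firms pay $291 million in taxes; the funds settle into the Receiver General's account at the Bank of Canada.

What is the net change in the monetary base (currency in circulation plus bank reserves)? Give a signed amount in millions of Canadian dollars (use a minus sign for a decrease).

Bank of Canada balance sheet:
  Assets:      Securities +$209.5M
  Liabilities: Bank reserves +$193.5M, Currency in circulation −$275M, Government deposits +$291M
Monetary base = currency + reserves: −$275M + (+$193.5M) = -$81.5 million.

-$81.5 million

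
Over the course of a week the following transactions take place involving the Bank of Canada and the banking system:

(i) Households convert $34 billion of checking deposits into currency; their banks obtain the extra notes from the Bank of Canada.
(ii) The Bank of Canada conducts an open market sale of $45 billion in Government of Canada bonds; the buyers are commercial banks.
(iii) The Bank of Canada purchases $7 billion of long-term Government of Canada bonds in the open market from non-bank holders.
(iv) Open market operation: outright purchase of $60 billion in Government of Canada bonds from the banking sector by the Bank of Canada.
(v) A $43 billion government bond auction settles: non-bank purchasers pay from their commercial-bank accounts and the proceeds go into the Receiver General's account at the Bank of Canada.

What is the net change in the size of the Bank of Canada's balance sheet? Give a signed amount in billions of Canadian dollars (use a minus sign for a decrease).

+$22 billion

Currency withdrawal $34 billion: only the composition of liabilities changes → 0.
OMO sale (to banks) $45 billion: a Bank of Canada asset is shed → −$45B.
Asset purchase (from non-banks) $7 billion: a Bank of Canada asset is acquired → +$7B.
OMO purchase (from banks) $60 billion: a Bank of Canada asset is acquired → +$60B.
Government account inflow $43 billion: only the composition of liabilities changes → 0.
Net: 0 − 45 + 7 + 60 + 0 = +$22 billion.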